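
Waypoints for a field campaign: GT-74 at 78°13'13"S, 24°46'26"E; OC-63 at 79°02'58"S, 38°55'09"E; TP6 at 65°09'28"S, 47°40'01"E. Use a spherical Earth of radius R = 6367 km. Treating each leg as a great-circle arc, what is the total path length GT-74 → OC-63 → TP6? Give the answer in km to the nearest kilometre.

GT-74: φ = -78.22028°, λ = +24.77389°
OC-63: φ = -79.04944°, λ = +38.91917°
TP6: φ = -65.15778°, λ = +47.66694°
GT-74→OC-63: c = 0.050613 rad, d = 322.25 km
OC-63→TP6: c = 0.246292 rad, d = 1568.14 km
Total = 322.25 + 1568.14 = 1890.40 km

1890 km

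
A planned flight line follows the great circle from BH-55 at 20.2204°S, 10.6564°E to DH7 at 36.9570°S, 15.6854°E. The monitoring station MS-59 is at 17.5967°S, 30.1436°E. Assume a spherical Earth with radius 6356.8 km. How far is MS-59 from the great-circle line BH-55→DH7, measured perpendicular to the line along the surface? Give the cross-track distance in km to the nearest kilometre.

2040 km

δ₁₃ = central angle BH-55→MS-59 = 0.324804 rad  (haversine)
θ₁₃ = bearing BH-55→MS-59 = 85.164°,  θ₁₂ = bearing BH-55→DH7 = 166.377°
dₓₜ = R·arcsin(sin δ₁₃ · sin(θ₁₃ − θ₁₂)) = 6356.8·arcsin(0.31912·sin(-81.213°)) = -2039.605 km
|dₓₜ| = 2039.605 km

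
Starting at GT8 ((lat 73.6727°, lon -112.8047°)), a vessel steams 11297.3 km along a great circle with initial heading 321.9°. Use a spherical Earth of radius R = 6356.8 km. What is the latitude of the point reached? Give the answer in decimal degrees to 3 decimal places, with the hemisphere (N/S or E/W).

δ = d/R = 11297.3/6356.8 = 1.777199 rad
φ₂ = arcsin(sin φ₁ cos δ + cos φ₁ sin δ cos θ)
   = arcsin(0.95967·-0.20494 + 0.28112·0.97877·0.78694) = 1.13769°
λ₂ = λ₁ + atan2(sin θ sin δ cos φ₁, cos δ − sin φ₁ sin φ₂) = 104.35639°

1.138°N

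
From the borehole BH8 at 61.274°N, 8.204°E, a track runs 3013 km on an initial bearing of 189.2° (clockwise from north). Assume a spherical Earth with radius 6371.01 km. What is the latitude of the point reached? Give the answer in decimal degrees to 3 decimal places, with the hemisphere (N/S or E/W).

34.373°N

δ = d/R = 3013/6371.01 = 0.472923 rad
φ₂ = arcsin(sin φ₁ cos δ + cos φ₁ sin δ cos θ)
   = arcsin(0.87693·0.89024 + 0.48062·0.45549·-0.98714) = 34.37274°
λ₂ = λ₁ + atan2(sin θ sin δ cos φ₁, cos δ − sin φ₁ sin φ₂) = 3.14215°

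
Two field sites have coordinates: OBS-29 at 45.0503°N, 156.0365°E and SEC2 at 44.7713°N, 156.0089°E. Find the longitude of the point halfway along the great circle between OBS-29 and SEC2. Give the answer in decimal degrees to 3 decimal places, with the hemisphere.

Bx = cos φ₂ cos Δλ = 0.709924,  By = cos φ₂ sin Δλ = -0.000342
φₘ = atan2(sin φ₁ + sin φ₂, √((cos φ₁ + Bx)² + By²)) = 44.91080°
λₘ = λ₁ + atan2(By, cos φ₁ + Bx) = 156.02267°

156.023°E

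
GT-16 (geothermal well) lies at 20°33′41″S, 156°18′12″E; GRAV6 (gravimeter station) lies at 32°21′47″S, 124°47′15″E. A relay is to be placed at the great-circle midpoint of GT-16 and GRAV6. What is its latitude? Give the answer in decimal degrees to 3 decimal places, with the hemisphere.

27.345°S

GT-16: φ = -20.56139°, λ = +156.30333°
GRAV6: φ = -32.36306°, λ = +124.78750°
Bx = cos φ₂ cos Δλ = 0.720080,  By = cos φ₂ sin Δλ = -0.441540
φₘ = atan2(sin φ₁ + sin φ₂, √((cos φ₁ + Bx)² + By²)) = -27.34536°
λₘ = λ₁ + atan2(By, cos φ₁ + Bx) = 141.37711°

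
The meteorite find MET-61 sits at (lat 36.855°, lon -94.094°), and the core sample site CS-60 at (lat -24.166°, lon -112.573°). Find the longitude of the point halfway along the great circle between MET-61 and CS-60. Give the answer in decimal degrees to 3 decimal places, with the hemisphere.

Bx = cos φ₂ cos Δλ = 0.865322,  By = cos φ₂ sin Δλ = -0.289180
φₘ = atan2(sin φ₁ + sin φ₂, √((cos φ₁ + Bx)² + By²)) = 6.42684°
λₘ = λ₁ + atan2(By, cos φ₁ + Bx) = -103.94417°

103.944°W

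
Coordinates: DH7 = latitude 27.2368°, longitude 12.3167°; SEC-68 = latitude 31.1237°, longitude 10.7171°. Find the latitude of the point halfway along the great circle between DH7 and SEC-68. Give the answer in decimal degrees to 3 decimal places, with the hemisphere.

29.183°N

Bx = cos φ₂ cos Δλ = 0.855720,  By = cos φ₂ sin Δλ = -0.023896
φₘ = atan2(sin φ₁ + sin φ₂, √((cos φ₁ + Bx)² + By²)) = 29.18263°
λₘ = λ₁ + atan2(By, cos φ₁ + Bx) = 11.53206°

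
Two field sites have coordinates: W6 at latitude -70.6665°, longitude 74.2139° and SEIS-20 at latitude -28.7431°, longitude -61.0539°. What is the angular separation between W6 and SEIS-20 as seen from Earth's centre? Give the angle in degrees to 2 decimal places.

Δφ = 41.9234°,  Δλ = -135.2678°
a = sin²(Δφ/2) + cos φ₁ cos φ₂ sin²(Δλ/2) = 0.376223
c = 2·arcsin(√a) = 1.320642 rad = 75.6672°

75.67°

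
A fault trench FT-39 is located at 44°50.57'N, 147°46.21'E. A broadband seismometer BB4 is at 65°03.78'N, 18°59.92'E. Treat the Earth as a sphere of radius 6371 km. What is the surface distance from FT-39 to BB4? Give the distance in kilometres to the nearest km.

FT-39: φ = +44.84283°, λ = +147.77017°
BB4: φ = +65.06300°, λ = +18.99867°
Δφ = 20.2202°,  Δλ = -128.7715°
a = sin²(Δφ/2) + cos φ₁ cos φ₂ sin²(Δλ/2) = 0.273891
c = 2·arcsin(√a) = 1.101547 rad = 63.1140°
d = R·c = 6371 × 1.101547 = 7018.0 km

7018 km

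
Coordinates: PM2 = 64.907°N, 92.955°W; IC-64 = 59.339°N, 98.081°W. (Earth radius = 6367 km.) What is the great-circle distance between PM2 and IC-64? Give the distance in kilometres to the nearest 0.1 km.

Δφ = -5.5680°,  Δλ = -5.1260°
a = sin²(Δφ/2) + cos φ₁ cos φ₂ sin²(Δλ/2) = 0.002792
c = 2·arcsin(√a) = 0.105720 rad = 6.0573°
d = R·c = 6367 × 0.105720 = 673.1 km

673.1 km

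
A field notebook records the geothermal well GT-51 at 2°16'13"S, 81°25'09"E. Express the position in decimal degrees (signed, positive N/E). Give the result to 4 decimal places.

-2.2703°, +81.4192°

lat: 2.2703° S → -2.2703°
lon: 81.4192° E → +81.4192°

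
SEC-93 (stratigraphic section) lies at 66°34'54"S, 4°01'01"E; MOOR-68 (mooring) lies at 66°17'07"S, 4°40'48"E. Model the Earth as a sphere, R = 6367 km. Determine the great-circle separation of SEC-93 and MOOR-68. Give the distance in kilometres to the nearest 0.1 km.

44.2 km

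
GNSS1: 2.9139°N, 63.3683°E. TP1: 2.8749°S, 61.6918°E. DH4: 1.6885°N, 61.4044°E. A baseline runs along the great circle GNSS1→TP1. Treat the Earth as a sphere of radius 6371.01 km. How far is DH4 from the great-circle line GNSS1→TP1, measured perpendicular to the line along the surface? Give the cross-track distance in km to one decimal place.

171.8 km

δ₁₃ = central angle GNSS1→DH4 = 0.040378 rad  (haversine)
θ₁₃ = bearing GNSS1→DH4 = 238.059°,  θ₁₂ = bearing GNSS1→TP1 = 196.159°
dₓₜ = R·arcsin(sin δ₁₃ · sin(θ₁₃ − θ₁₂)) = 6371.01·arcsin(0.04037·sin(41.900°)) = 171.770 km
|dₓₜ| = 171.770 km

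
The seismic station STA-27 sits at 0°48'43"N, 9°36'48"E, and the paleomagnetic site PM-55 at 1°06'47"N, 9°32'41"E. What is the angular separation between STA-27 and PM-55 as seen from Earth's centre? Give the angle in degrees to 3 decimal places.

STA-27: φ = +0.81194°, λ = +9.61333°
PM-55: φ = +1.11306°, λ = +9.54472°
Δφ = 0.3011°,  Δλ = -0.0686°
a = sin²(Δφ/2) + cos φ₁ cos φ₂ sin²(Δλ/2) = 0.000007
c = 2·arcsin(√a) = 0.005390 rad = 0.3088°

0.309°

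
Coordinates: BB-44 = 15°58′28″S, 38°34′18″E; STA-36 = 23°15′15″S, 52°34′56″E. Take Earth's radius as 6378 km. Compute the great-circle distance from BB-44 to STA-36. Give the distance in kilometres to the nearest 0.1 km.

BB-44: φ = -15.97444°, λ = +38.57167°
STA-36: φ = -23.25417°, λ = +52.58222°
Δφ = -7.2797°,  Δλ = 14.0106°
a = sin²(Δφ/2) + cos φ₁ cos φ₂ sin²(Δλ/2) = 0.017169
c = 2·arcsin(√a) = 0.262814 rad = 15.0581°
d = R·c = 6378 × 0.262814 = 1676.2 km

1676.2 km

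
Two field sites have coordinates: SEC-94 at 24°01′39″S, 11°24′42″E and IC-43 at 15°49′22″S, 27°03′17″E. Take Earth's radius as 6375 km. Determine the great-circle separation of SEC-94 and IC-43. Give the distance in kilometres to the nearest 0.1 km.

1871.5 km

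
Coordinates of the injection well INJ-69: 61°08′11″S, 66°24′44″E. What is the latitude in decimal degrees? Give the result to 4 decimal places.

61° + 8′/60 + 11″/3600 = 61 + 0.13333 + 0.00306 = 61.1364°

61.1364°S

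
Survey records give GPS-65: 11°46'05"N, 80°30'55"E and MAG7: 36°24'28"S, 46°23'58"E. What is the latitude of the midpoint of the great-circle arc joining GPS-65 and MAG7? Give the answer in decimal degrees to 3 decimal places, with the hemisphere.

12.863°S

GPS-65: φ = +11.76806°, λ = +80.51528°
MAG7: φ = -36.40778°, λ = +46.39944°
Bx = cos φ₂ cos Δλ = 0.666309,  By = cos φ₂ sin Δλ = -0.451394
φₘ = atan2(sin φ₁ + sin φ₂, √((cos φ₁ + Bx)² + By²)) = -12.86271°
λₘ = λ₁ + atan2(By, cos φ₁ + Bx) = 65.17338°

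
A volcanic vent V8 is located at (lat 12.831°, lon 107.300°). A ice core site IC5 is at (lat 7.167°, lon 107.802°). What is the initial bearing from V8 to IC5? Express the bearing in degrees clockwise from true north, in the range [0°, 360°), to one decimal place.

Δλ = 0.5020°
y = sin Δλ · cos φ₂ = 0.008693
x = cos φ₁ sin φ₂ − sin φ₁ cos φ₂ cos Δλ = -0.098686
θ = atan2(y, x) = 174.9660° → 174.9660° (mod 360°)

175.0°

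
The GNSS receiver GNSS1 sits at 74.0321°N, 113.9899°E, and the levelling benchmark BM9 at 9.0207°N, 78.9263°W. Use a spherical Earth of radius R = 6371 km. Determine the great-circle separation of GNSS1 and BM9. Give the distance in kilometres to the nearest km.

Δφ = -65.0114°,  Δλ = 167.0838°
a = sin²(Δφ/2) + cos φ₁ cos φ₂ sin²(Δλ/2) = 0.557040
c = 2·arcsin(√a) = 1.685125 rad = 96.5506°
d = R·c = 6371 × 1.685125 = 10735.9 km

10736 km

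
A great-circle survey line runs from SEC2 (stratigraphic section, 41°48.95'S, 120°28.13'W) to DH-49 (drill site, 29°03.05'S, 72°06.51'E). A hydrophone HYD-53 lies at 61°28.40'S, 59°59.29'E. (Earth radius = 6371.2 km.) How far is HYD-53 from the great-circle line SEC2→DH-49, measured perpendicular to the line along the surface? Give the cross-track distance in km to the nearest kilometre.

SEC2: φ = -41.81583°, λ = -120.46883°
DH-49: φ = -29.05083°, λ = +72.10850°
HYD-53: φ = -61.47333°, λ = +59.98817°
δ₁₃ = central angle SEC2→HYD-53 = 1.338845 rad  (haversine)
θ₁₃ = bearing SEC2→HYD-53 = 180.224°,  θ₁₂ = bearing SEC2→DH-49 = 191.559°
dₓₜ = R·arcsin(sin δ₁₃ · sin(θ₁₃ − θ₁₂)) = 6371.2·arcsin(0.97322·sin(-11.334°)) = -1226.191 km
|dₓₜ| = 1226.191 km

1226 km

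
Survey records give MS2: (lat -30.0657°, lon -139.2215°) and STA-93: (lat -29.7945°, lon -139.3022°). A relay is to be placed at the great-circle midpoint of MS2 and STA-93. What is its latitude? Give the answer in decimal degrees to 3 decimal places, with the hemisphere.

Bx = cos φ₂ cos Δλ = 0.867812,  By = cos φ₂ sin Δλ = -0.001222
φₘ = atan2(sin φ₁ + sin φ₂, √((cos φ₁ + Bx)² + By²)) = -29.93011°
λₘ = λ₁ + atan2(By, cos φ₁ + Bx) = -139.26190°

29.930°S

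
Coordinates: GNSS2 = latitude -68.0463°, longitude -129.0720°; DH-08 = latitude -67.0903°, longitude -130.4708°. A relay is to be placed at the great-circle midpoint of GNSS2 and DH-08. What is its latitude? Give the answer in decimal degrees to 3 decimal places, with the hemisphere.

67.570°S

Bx = cos φ₂ cos Δλ = 0.389164,  By = cos φ₂ sin Δλ = -0.009503
φₘ = atan2(sin φ₁ + sin φ₂, √((cos φ₁ + Bx)² + By²)) = -67.56981°
λₘ = λ₁ + atan2(By, cos φ₁ + Bx) = -129.78554°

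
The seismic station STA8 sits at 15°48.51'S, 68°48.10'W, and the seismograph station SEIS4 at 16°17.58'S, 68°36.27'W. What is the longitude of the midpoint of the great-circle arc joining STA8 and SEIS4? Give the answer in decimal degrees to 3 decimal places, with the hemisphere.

STA8: φ = -15.80850°, λ = -68.80167°
SEIS4: φ = -16.29300°, λ = -68.60450°
Bx = cos φ₂ cos Δλ = 0.959834,  By = cos φ₂ sin Δλ = 0.003303
φₘ = atan2(sin φ₁ + sin φ₂, √((cos φ₁ + Bx)² + By²)) = -16.05077°
λₘ = λ₁ + atan2(By, cos φ₁ + Bx) = -68.70320°

68.703°W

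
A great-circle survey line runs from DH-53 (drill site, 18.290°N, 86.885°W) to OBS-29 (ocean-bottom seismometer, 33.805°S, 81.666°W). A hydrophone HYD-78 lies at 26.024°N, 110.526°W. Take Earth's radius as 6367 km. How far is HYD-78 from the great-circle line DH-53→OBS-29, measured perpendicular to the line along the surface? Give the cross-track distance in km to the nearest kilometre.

2233 km

δ₁₃ = central angle DH-53→HYD-78 = 0.404502 rad  (haversine)
θ₁₃ = bearing DH-53→HYD-78 = 293.708°,  θ₁₂ = bearing DH-53→OBS-29 = 174.521°
dₓₜ = R·arcsin(sin δ₁₃ · sin(θ₁₃ − θ₁₂)) = 6367·arcsin(0.39356·sin(119.187°)) = 2233.145 km
|dₓₜ| = 2233.145 km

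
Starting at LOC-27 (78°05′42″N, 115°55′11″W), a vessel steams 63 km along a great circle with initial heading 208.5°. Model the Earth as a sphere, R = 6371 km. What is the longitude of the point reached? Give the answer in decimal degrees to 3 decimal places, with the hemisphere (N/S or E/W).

LOC-27: φ = +78.09500°, λ = -115.91972°
δ = d/R = 63/6371 = 0.009889 rad
φ₂ = arcsin(sin φ₁ cos δ + cos φ₁ sin δ cos θ)
   = arcsin(0.97849·0.99995 + 0.20629·0.00989·-0.87882) = 77.59418°
λ₂ = λ₁ + atan2(sin θ sin δ cos φ₁, cos δ − sin φ₁ sin φ₂) = -117.17819°

117.178°W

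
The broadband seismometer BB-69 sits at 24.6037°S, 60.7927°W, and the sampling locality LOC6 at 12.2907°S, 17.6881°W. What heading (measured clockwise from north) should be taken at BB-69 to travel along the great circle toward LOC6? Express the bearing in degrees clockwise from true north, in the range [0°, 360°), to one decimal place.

81.2°

Δλ = 43.1046°
y = sin Δλ · cos φ₂ = 0.667671
x = cos φ₁ sin φ₂ − sin φ₁ cos φ₂ cos Δλ = 0.103461
θ = atan2(y, x) = 81.1916° → 81.1916° (mod 360°)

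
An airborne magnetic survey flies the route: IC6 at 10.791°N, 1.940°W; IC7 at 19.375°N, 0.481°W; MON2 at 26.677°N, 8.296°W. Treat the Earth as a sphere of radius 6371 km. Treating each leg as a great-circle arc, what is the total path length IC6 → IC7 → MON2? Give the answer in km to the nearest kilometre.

IC6→IC7: c = 0.151819 rad, d = 967.24 km
IC7→MON2: c = 0.178782 rad, d = 1139.02 km
Total = 967.24 + 1139.02 = 2106.26 km

2106 km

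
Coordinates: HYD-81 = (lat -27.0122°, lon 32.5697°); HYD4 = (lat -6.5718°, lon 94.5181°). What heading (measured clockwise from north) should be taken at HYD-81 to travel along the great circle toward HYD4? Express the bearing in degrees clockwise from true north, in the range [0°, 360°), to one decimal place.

82.8°

Δλ = 61.9484°
y = sin Δλ · cos φ₂ = 0.876726
x = cos φ₁ sin φ₂ − sin φ₁ cos φ₂ cos Δλ = 0.110219
θ = atan2(y, x) = 82.8345° → 82.8345° (mod 360°)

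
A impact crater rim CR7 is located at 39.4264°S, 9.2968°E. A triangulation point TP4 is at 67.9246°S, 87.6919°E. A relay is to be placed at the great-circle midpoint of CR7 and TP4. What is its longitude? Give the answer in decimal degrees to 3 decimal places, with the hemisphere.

Bx = cos φ₂ cos Δλ = 0.075602,  By = cos φ₂ sin Δλ = 0.368144
φₘ = atan2(sin φ₁ + sin φ₂, √((cos φ₁ + Bx)² + By²)) = -59.37632°
λₘ = λ₁ + atan2(By, cos φ₁ + Bx) = 32.76294°

32.763°E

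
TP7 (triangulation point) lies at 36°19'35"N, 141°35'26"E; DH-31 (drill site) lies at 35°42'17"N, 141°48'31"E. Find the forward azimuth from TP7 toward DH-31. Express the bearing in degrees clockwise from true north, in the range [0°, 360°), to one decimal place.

164.1°

TP7: φ = +36.32639°, λ = +141.59056°
DH-31: φ = +35.70472°, λ = +141.80861°
Δλ = 0.2181°
y = sin Δλ · cos φ₂ = 0.003090
x = cos φ₁ sin φ₂ − sin φ₁ cos φ₂ cos Δλ = -0.010846
θ = atan2(y, x) = 164.0964° → 164.0964° (mod 360°)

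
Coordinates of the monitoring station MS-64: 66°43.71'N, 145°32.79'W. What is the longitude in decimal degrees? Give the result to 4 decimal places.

145° + 32.79′/60 = 145 + 0.54650 = 145.5465°

145.5465°W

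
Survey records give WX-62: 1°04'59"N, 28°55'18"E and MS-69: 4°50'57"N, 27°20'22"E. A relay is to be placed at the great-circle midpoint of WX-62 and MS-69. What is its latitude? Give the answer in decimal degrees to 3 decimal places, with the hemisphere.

2.966°N

WX-62: φ = +1.08306°, λ = +28.92167°
MS-69: φ = +4.84917°, λ = +27.33944°
Bx = cos φ₂ cos Δλ = 0.996041,  By = cos φ₂ sin Δλ = -0.027513
φₘ = atan2(sin φ₁ + sin φ₂, √((cos φ₁ + Bx)² + By²)) = 2.96639°
λₘ = λ₁ + atan2(By, cos φ₁ + Bx) = 28.13190°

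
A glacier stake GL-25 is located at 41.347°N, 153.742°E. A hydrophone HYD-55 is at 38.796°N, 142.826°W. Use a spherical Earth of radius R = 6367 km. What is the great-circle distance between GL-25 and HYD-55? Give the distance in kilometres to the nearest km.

Δφ = -2.5510°,  Δλ = 63.4320°
a = sin²(Δφ/2) + cos φ₁ cos φ₂ sin²(Δλ/2) = 0.162200
c = 2·arcsin(√a) = 0.829017 rad = 47.4992°
d = R·c = 6367 × 0.829017 = 5278.4 km

5278 km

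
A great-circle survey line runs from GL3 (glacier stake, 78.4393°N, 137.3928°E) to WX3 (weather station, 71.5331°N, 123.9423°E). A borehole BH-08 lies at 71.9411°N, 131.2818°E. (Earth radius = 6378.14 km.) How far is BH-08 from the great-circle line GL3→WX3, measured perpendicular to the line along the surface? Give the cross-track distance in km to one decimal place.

215.6 km

δ₁₃ = central angle GL3→BH-08 = 0.116493 rad  (haversine)
θ₁₃ = bearing GL3→BH-08 = 196.495°,  θ₁₂ = bearing GL3→WX3 = 213.402°
dₓₜ = R·arcsin(sin δ₁₃ · sin(θ₁₃ − θ₁₂)) = 6378.14·arcsin(0.11623·sin(-16.907°)) = -215.637 km
|dₓₜ| = 215.637 km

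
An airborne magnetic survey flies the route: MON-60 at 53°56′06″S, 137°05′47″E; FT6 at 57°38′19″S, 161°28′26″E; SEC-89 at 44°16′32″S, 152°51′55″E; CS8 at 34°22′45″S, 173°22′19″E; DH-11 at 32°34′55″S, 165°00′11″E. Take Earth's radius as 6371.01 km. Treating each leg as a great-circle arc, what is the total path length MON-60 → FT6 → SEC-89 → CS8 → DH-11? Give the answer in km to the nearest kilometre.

6041 km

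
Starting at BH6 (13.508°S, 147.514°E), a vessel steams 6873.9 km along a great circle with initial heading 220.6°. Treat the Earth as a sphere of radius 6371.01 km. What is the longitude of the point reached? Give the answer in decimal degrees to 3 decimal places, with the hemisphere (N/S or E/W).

85.348°E

δ = d/R = 6873.9/6371.01 = 1.078934 rad
φ₂ = arcsin(sin φ₁ cos δ + cos φ₁ sin δ cos θ)
   = arcsin(-0.23358·0.47227 + 0.97234·0.88145·-0.75927) = -49.55798°
λ₂ = λ₁ + atan2(sin θ sin δ cos φ₁, cos δ − sin φ₁ sin φ₂) = 85.34813°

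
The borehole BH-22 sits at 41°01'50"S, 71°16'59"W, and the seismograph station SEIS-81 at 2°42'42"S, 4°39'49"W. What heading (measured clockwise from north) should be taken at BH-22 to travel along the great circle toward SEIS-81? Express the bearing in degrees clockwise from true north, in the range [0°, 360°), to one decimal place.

BH-22: φ = -41.03056°, λ = -71.28306°
SEIS-81: φ = -2.71167°, λ = -4.66361°
Δλ = 66.6194°
y = sin Δλ · cos φ₂ = 0.916862
x = cos φ₁ sin φ₂ − sin φ₁ cos φ₂ cos Δλ = 0.224527
θ = atan2(y, x) = 76.2398° → 76.2398° (mod 360°)

76.2°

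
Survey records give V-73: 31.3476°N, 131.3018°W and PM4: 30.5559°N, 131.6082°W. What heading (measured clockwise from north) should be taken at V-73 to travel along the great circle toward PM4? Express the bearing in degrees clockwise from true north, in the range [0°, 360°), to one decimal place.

198.4°

Δλ = -0.3064°
y = sin Δλ · cos φ₂ = -0.004605
x = cos φ₁ sin φ₂ − sin φ₁ cos φ₂ cos Δλ = -0.013811
θ = atan2(y, x) = -161.5598° → 198.4402° (mod 360°)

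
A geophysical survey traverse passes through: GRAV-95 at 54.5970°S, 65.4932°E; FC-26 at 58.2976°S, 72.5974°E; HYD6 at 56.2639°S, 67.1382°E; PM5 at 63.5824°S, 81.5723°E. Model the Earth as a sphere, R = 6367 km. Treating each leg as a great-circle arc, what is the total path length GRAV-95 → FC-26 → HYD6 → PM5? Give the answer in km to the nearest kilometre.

2136 km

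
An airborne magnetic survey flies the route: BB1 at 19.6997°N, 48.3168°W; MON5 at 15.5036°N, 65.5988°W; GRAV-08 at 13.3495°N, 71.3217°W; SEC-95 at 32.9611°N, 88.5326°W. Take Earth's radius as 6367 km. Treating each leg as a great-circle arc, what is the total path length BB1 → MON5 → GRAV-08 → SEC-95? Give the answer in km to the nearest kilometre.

5340 km

BB1→MON5: c = 0.296509 rad, d = 1887.87 km
MON5→GRAV-08: c = 0.103774 rad, d = 660.73 km
GRAV-08→SEC-95: c = 0.438395 rad, d = 2791.26 km
Total = 1887.87 + 660.73 + 2791.26 = 5339.86 km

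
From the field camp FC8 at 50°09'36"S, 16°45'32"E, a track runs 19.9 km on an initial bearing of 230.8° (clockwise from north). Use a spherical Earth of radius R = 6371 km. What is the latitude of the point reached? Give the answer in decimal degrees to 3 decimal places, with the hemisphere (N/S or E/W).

FC8: φ = -50.16000°, λ = +16.75889°
δ = d/R = 19.9/6371 = 0.003124 rad
φ₂ = arcsin(sin φ₁ cos δ + cos φ₁ sin δ cos θ)
   = arcsin(-0.76784·1.00000 + 0.64065·0.00312·-0.63203) = -50.27291°
λ₂ = λ₁ + atan2(sin θ sin δ cos φ₁, cos δ − sin φ₁ sin φ₂) = 16.54189°

50.273°S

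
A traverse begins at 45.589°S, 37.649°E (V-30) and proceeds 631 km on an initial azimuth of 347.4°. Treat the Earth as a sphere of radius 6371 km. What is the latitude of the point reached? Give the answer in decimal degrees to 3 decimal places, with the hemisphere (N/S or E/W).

40.039°S

δ = d/R = 631/6371 = 0.099043 rad
φ₂ = arcsin(sin φ₁ cos δ + cos φ₁ sin δ cos θ)
   = arcsin(-0.71434·0.99510 + 0.69980·0.09888·0.97592) = -40.03888°
λ₂ = λ₁ + atan2(sin θ sin δ cos φ₁, cos δ − sin φ₁ sin φ₂) = 36.03454°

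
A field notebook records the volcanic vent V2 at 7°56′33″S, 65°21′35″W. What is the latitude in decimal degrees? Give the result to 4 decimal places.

7.9425°S

7° + 56′/60 + 33″/3600 = 7 + 0.93333 + 0.00917 = 7.9425°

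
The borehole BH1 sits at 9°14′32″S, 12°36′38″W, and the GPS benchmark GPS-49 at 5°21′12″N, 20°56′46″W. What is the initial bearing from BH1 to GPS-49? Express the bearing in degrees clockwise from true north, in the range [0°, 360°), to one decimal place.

330.0°

BH1: φ = -9.24222°, λ = -12.61056°
GPS-49: φ = +5.35333°, λ = -20.94611°
Δλ = -8.3356°
y = sin Δλ · cos φ₂ = -0.144338
x = cos φ₁ sin φ₂ − sin φ₁ cos φ₂ cos Δλ = 0.250305
θ = atan2(y, x) = -29.9698° → 330.0302° (mod 360°)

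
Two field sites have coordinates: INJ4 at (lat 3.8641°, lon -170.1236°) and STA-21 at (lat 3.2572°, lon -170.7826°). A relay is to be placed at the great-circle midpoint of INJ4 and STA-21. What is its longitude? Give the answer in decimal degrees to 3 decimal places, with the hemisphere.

170.453°W

Bx = cos φ₂ cos Δλ = 0.998319,  By = cos φ₂ sin Δλ = -0.011483
φₘ = atan2(sin φ₁ + sin φ₂, √((cos φ₁ + Bx)² + By²)) = 3.56071°
λₘ = λ₁ + atan2(By, cos φ₁ + Bx) = -170.45321°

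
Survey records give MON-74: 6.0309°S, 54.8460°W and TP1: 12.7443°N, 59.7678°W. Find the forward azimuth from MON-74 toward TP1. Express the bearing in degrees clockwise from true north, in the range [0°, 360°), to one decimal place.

Δλ = -4.9218°
y = sin Δλ · cos φ₂ = -0.083682
x = cos φ₁ sin φ₂ − sin φ₁ cos φ₂ cos Δλ = 0.321478
θ = atan2(y, x) = -14.5906° → 345.4094° (mod 360°)

345.4°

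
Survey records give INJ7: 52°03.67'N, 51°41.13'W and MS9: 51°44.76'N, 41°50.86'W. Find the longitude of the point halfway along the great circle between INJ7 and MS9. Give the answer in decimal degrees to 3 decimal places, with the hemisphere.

INJ7: φ = +52.06117°, λ = -51.68550°
MS9: φ = +51.74600°, λ = -41.84767°
Bx = cos φ₂ cos Δλ = 0.610044,  By = cos φ₂ sin Δλ = 0.105788
φₘ = atan2(sin φ₁ + sin φ₂, √((cos φ₁ + Bx)² + By²)) = 52.00619°
λₘ = λ₁ + atan2(By, cos φ₁ + Bx) = -46.74928°

46.749°W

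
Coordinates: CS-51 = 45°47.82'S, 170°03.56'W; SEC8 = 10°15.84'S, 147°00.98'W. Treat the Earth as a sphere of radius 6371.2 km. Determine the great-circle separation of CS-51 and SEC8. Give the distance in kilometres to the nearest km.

CS-51: φ = -45.79700°, λ = -170.05933°
SEC8: φ = -10.26400°, λ = -147.01633°
Δφ = 35.5330°,  Δλ = 23.0430°
a = sin²(Δφ/2) + cos φ₁ cos φ₂ sin²(Δλ/2) = 0.120479
c = 2·arcsin(√a) = 0.708956 rad = 40.6202°
d = R·c = 6371.2 × 0.708956 = 4516.9 km

4517 km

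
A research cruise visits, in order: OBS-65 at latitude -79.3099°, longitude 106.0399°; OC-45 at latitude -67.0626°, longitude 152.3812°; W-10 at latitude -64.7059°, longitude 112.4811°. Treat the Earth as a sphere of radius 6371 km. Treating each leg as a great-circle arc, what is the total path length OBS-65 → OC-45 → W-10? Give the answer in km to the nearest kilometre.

OBS-65→OC-45: c = 0.301620 rad, d = 1921.62 km
OC-45→W-10: c = 0.282422 rad, d = 1799.31 km
Total = 1921.62 + 1799.31 = 3720.93 km

3721 km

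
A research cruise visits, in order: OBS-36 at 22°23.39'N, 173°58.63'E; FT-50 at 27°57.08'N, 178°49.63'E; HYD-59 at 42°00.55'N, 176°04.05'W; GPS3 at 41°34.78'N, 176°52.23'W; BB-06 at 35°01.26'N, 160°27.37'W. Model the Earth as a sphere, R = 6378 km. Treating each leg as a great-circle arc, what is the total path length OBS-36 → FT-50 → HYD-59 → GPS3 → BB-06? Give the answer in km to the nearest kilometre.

4108 km

OBS-36: φ = +22.38983°, λ = +173.97717°
FT-50: φ = +27.95133°, λ = +178.82717°
HYD-59: φ = +42.00917°, λ = -176.06750°
GPS3: φ = +41.57967°, λ = -176.87050°
BB-06: φ = +35.02100°, λ = -160.45617°
OBS-36→FT-50: c = 0.123624 rad, d = 788.47 km
FT-50→HYD-59: c = 0.255856 rad, d = 1631.85 km
HYD-59→GPS3: c = 0.012859 rad, d = 82.02 km
GPS3→BB-06: c = 0.251710 rad, d = 1605.40 km
Total = 788.47 + 1631.85 + 82.02 + 1605.40 = 4107.74 km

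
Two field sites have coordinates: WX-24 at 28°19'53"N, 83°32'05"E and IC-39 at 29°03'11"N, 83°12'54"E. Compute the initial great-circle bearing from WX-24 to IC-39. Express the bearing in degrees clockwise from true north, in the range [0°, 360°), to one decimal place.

WX-24: φ = +28.33139°, λ = +83.53472°
IC-39: φ = +29.05306°, λ = +83.21500°
Δλ = -0.3197°
y = sin Δλ · cos φ₂ = -0.004878
x = cos φ₁ sin φ₂ − sin φ₁ cos φ₂ cos Δλ = 0.012602
θ = atan2(y, x) = -21.1612° → 338.8388° (mod 360°)

338.8°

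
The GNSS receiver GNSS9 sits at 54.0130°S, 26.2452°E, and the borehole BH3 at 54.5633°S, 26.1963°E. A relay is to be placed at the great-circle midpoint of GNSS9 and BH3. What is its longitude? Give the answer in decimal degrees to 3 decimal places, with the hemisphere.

26.221°E

Bx = cos φ₂ cos Δλ = 0.579803,  By = cos φ₂ sin Δλ = -0.000495
φₘ = atan2(sin φ₁ + sin φ₂, √((cos φ₁ + Bx)² + By²)) = -54.28815°
λₘ = λ₁ + atan2(By, cos φ₁ + Bx) = 26.22091°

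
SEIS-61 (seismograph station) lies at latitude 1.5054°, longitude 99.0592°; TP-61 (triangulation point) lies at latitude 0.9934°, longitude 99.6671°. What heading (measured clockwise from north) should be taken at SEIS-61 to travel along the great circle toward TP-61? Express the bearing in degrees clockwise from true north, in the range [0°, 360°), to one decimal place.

Δλ = 0.6079°
y = sin Δλ · cos φ₂ = 0.010608
x = cos φ₁ sin φ₂ − sin φ₁ cos φ₂ cos Δλ = -0.008934
θ = atan2(y, x) = 130.1053° → 130.1053° (mod 360°)

130.1°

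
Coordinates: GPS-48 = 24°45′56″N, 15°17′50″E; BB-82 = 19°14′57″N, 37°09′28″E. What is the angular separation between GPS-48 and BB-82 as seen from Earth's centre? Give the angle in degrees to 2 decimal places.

20.98°

GPS-48: φ = +24.76556°, λ = +15.29722°
BB-82: φ = +19.24917°, λ = +37.15778°
Δφ = -5.5164°,  Δλ = 21.8606°
a = sin²(Δφ/2) + cos φ₁ cos φ₂ sin²(Δλ/2) = 0.033137
c = 2·arcsin(√a) = 0.366115 rad = 20.9768°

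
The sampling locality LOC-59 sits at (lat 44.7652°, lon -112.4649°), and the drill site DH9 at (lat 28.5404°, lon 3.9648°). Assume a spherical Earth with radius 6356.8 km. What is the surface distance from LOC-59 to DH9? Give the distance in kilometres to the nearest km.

Δφ = -16.2248°,  Δλ = 116.4297°
a = sin²(Δφ/2) + cos φ₁ cos φ₂ sin²(Δλ/2) = 0.470582
c = 2·arcsin(√a) = 1.511927 rad = 86.6270°
d = R·c = 6356.8 × 1.511927 = 9611.0 km

9611 km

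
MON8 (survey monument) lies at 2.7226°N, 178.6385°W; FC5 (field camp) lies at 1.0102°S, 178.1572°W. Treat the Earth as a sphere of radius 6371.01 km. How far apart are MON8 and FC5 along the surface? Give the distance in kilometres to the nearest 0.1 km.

418.5 km

Δφ = -3.7328°,  Δλ = 0.4813°
a = sin²(Δφ/2) + cos φ₁ cos φ₂ sin²(Δλ/2) = 0.001078
c = 2·arcsin(√a) = 0.065689 rad = 3.7637°
d = R·c = 6371.01 × 0.065689 = 418.5 km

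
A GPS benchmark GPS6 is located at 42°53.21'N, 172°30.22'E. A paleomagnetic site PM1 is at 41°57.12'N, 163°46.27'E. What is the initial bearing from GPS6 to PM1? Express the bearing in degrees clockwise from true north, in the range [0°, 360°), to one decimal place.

GPS6: φ = +42.88683°, λ = +172.50367°
PM1: φ = +41.95200°, λ = +163.77117°
Δλ = -8.7325°
y = sin Δλ · cos φ₂ = -0.112910
x = cos φ₁ sin φ₂ − sin φ₁ cos φ₂ cos Δλ = -0.010448
θ = atan2(y, x) = -95.2868° → 264.7132° (mod 360°)

264.7°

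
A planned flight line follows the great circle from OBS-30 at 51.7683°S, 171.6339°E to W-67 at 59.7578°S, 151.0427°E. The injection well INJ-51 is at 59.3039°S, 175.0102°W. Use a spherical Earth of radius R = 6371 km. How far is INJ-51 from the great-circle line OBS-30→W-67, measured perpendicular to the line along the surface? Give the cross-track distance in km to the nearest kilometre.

δ₁₃ = central angle OBS-30→INJ-51 = 0.185634 rad  (haversine)
θ₁₃ = bearing OBS-30→INJ-51 = 140.290°,  θ₁₂ = bearing OBS-30→W-67 = 227.159°
dₓₜ = R·arcsin(sin δ₁₃ · sin(θ₁₃ − θ₁₂)) = 6371·arcsin(0.18457·sin(-86.868°)) = -1180.886 km
|dₓₜ| = 1180.886 km

1181 km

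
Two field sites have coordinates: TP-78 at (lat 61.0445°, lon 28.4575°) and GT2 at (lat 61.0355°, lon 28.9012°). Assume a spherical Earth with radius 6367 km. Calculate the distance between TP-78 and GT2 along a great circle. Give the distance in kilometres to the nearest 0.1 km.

23.9 km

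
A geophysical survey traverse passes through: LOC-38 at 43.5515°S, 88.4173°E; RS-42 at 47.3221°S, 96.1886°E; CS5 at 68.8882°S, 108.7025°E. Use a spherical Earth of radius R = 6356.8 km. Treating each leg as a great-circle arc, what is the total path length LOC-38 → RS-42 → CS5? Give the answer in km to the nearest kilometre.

LOC-38→RS-42: c = 0.115623 rad, d = 734.99 km
RS-42→CS5: c = 0.391877 rad, d = 2491.09 km
Total = 734.99 + 2491.09 = 3226.08 km

3226 km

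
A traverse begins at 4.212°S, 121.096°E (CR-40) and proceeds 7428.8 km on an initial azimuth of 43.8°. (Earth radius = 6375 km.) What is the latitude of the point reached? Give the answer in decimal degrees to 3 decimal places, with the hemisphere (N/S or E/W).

δ = d/R = 7428.8/6375 = 1.165302 rad
φ₂ = arcsin(sin φ₁ cos δ + cos φ₁ sin δ cos θ)
   = arcsin(-0.07345·0.39447 + 0.99730·0.91891·0.72176) = 39.23235°
λ₂ = λ₁ + atan2(sin θ sin δ cos φ₁, cos δ − sin φ₁ sin φ₂) = 176.29128°

39.232°N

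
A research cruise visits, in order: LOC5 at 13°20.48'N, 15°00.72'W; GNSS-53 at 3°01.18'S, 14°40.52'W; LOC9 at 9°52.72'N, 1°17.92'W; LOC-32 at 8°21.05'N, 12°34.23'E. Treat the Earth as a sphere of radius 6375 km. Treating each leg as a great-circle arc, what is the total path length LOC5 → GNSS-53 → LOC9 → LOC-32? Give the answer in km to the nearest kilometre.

LOC5: φ = +13.34133°, λ = -15.01200°
GNSS-53: φ = -3.01967°, λ = -14.67533°
LOC9: φ = +9.87867°, λ = -1.29867°
LOC-32: φ = +8.35083°, λ = +12.57050°
LOC5→GNSS-53: c = 0.285613 rad, d = 1820.78 km
GNSS-53→LOC9: c = 0.323662 rad, d = 2063.34 km
LOC9→LOC-32: c = 0.240467 rad, d = 1532.98 km
Total = 1820.78 + 2063.34 + 1532.98 = 5417.10 km

5417 km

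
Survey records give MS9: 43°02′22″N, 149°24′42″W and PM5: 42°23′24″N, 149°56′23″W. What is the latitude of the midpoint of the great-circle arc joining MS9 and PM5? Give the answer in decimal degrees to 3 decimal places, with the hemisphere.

MS9: φ = +43.03944°, λ = -149.41167°
PM5: φ = +42.39000°, λ = -149.93972°
Bx = cos φ₂ cos Δλ = 0.738542,  By = cos φ₂ sin Δλ = -0.006807
φₘ = atan2(sin φ₁ + sin φ₂, √((cos φ₁ + Bx)² + By²)) = 42.71503°
λₘ = λ₁ + atan2(By, cos φ₁ + Bx) = -149.67708°

42.715°N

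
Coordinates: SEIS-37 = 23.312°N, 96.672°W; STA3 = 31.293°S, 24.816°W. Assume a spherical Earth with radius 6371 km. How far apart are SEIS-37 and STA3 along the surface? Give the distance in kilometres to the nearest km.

Δφ = -54.6050°,  Δλ = 71.8560°
a = sin²(Δφ/2) + cos φ₁ cos φ₂ sin²(Δλ/2) = 0.480586
c = 2·arcsin(√a) = 1.531959 rad = 87.7748°
d = R·c = 6371 × 1.531959 = 9760.1 km

9760 km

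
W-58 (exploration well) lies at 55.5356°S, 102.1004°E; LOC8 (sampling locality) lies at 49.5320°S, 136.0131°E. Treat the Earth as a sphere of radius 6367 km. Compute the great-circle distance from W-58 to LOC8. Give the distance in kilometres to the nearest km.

Δφ = 6.0036°,  Δλ = 33.9127°
a = sin²(Δφ/2) + cos φ₁ cos φ₂ sin²(Δλ/2) = 0.033981
c = 2·arcsin(√a) = 0.370802 rad = 21.2454°
d = R·c = 6367 × 0.370802 = 2360.9 km

2361 km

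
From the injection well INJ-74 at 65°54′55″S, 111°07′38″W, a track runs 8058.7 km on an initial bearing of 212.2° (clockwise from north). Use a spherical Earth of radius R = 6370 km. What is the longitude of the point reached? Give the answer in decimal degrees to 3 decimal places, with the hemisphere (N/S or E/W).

108.490°E

INJ-74: φ = -65.91528°, λ = -111.12722°
δ = d/R = 8058.7/6370 = 1.265102 rad
φ₂ = arcsin(sin φ₁ cos δ + cos φ₁ sin δ cos θ)
   = arcsin(-0.91294·0.30096 + 0.40809·0.95364·-0.84619) = -37.16165°
λ₂ = λ₁ + atan2(sin θ sin δ cos φ₁, cos δ − sin φ₁ sin φ₂) = 108.49014°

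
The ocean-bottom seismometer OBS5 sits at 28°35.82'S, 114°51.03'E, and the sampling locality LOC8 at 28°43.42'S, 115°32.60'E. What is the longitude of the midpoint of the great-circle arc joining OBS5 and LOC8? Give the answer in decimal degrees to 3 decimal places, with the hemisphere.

115.197°E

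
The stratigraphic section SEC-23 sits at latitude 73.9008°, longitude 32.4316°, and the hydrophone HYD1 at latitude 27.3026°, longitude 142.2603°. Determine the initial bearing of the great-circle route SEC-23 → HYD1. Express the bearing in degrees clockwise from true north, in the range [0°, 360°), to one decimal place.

Δλ = 109.8287°
y = sin Δλ · cos φ₂ = 0.835912
x = cos φ₁ sin φ₂ − sin φ₁ cos φ₂ cos Δλ = 0.416795
θ = atan2(y, x) = 63.4987° → 63.4987° (mod 360°)

63.5°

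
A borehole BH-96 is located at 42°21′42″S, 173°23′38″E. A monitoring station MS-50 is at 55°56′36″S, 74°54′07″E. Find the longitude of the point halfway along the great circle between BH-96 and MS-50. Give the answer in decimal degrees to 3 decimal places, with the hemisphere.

BH-96: φ = -42.36167°, λ = +173.39389°
MS-50: φ = -55.94333°, λ = +74.90194°
Bx = cos φ₂ cos Δλ = -0.082697,  By = cos φ₂ sin Δλ = -0.553873
φₘ = atan2(sin φ₁ + sin φ₂, √((cos φ₁ + Bx)² + By²)) = -60.24768°
λₘ = λ₁ + atan2(By, cos φ₁ + Bx) = 133.22787°

133.228°E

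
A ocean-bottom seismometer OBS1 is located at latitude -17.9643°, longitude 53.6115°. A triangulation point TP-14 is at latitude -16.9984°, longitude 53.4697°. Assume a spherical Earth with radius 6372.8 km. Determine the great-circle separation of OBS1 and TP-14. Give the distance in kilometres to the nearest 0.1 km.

Δφ = 0.9659°,  Δλ = -0.1418°
a = sin²(Δφ/2) + cos φ₁ cos φ₂ sin²(Δλ/2) = 0.000072
c = 2·arcsin(√a) = 0.017023 rad = 0.9753°
d = R·c = 6372.8 × 0.017023 = 108.5 km

108.5 km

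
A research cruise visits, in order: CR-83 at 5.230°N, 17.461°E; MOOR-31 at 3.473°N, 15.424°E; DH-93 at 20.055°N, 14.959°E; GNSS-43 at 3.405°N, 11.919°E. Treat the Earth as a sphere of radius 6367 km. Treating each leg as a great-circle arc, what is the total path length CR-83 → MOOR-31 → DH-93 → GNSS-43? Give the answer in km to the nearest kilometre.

CR-83→MOOR-31: c = 0.046872 rad, d = 298.43 km
MOOR-31→DH-93: c = 0.289519 rad, d = 1843.37 km
DH-93→GNSS-43: c = 0.295168 rad, d = 1879.33 km
Total = 298.43 + 1843.37 + 1879.33 = 4021.13 km

4021 km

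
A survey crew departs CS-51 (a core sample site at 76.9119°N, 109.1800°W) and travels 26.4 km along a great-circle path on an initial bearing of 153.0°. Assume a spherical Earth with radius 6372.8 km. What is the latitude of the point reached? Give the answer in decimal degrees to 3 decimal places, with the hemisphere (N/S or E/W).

76.700°N

δ = d/R = 26.4/6372.8 = 0.004143 rad
φ₂ = arcsin(sin φ₁ cos δ + cos φ₁ sin δ cos θ)
   = arcsin(0.97402·0.99999 + 0.22645·0.00414·-0.89101) = 76.69999°
λ₂ = λ₁ + atan2(sin θ sin δ cos φ₁, cos δ − sin φ₁ sin φ₂) = -108.71159°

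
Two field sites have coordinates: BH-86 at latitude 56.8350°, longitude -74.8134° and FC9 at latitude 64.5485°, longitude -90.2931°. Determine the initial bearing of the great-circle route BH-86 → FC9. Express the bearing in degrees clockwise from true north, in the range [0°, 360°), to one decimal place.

Δλ = -15.4797°
y = sin Δλ · cos φ₂ = -0.114698
x = cos φ₁ sin φ₂ − sin φ₁ cos φ₂ cos Δλ = 0.147269
θ = atan2(y, x) = -37.9126° → 322.0874° (mod 360°)

322.1°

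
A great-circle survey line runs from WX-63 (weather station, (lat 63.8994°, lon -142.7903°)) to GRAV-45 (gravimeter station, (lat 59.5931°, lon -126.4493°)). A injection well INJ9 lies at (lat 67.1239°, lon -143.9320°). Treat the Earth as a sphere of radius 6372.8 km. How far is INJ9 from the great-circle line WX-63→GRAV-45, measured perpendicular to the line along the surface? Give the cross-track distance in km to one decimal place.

315.3 km

δ₁₃ = central angle WX-63→INJ9 = 0.056879 rad  (haversine)
θ₁₃ = bearing WX-63→INJ9 = 352.169°,  θ₁₂ = bearing WX-63→GRAV-45 = 111.720°
dₓₜ = R·arcsin(sin δ₁₃ · sin(θ₁₃ − θ₁₂)) = 6372.8·arcsin(0.05685·sin(240.449°)) = -315.281 km
|dₓₜ| = 315.281 km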